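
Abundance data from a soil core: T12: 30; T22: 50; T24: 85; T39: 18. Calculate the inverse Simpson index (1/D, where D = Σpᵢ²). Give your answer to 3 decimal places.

Total N = 30+50+85+18 = 183, so the proportions are 0.163934, 0.273224, 0.464481, 0.098361 (working shown to 6 dp, full precision carried).
D = 0.163934² + 0.273224² + 0.464481² + 0.098361² = 0.026874 + 0.074651 + 0.215742 + 0.009675 = 0.326943.
So 1/D = 3.05864, i.e. 3.059 to 3 decimal places.

3.059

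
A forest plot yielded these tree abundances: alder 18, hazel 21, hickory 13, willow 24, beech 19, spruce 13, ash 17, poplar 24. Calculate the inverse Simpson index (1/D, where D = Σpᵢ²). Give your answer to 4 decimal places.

Total N = 18+21+13+24+19+13+17+24 = 149, so the proportions are 0.12080537, 0.1409396, 0.08724832, 0.16107383, 0.12751678, 0.08724832, 0.11409396, 0.16107383 (working shown to 8 dp, full precision carried).
D = 0.12080537² + 0.1409396² + 0.08724832² + 0.16107383² + 0.12751678² + 0.08724832² + 0.11409396² + 0.16107383² = 0.01459394 + 0.01986397 + 0.00761227 + 0.02594478 + 0.01626053 + 0.00761227 + 0.01301743 + 0.02594478 = 0.13084996.
So 1/D = 7.642341, i.e. 7.6423 to 4 decimal places.

7.6423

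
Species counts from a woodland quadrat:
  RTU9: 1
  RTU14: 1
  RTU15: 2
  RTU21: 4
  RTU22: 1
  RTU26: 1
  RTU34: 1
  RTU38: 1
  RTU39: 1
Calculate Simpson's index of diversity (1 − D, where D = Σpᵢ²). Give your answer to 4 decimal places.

Total N = 1+1+2+4+1+1+1+1+1 = 13, so the proportions are 0.076923, 0.076923, 0.153846, 0.307692, 0.076923, 0.076923, 0.076923, 0.076923, 0.076923 (working shown to 6 dp, full precision carried).
D = 0.076923² + 0.076923² + 0.153846² + 0.307692² + 0.076923² + 0.076923² + 0.076923² + 0.076923² + 0.076923² = 0.005917 + 0.005917 + 0.023669 + 0.094675 + 0.005917 + 0.005917 + 0.005917 + 0.005917 + 0.005917 = 0.159763.
So 1 − D = 0.840237, i.e. 0.8402 to 4 decimal places.

0.8402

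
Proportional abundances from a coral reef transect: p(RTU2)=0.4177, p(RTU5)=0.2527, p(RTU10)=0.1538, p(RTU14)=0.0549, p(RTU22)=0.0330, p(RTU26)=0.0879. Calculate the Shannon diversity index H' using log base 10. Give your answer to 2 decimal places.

Each pᵢ log₁₀ pᵢ term (working shown to 4 dp, full precision carried): 0.4177×(-0.3791)=-0.1584, 0.2527×(-0.5974)=-0.1510, 0.1538×(-0.8130)=-0.1250, 0.0549×(-1.2604)=-0.0692, 0.033×(-1.4815)=-0.0489, 0.0879×(-1.0560)=-0.0928.
Sum = -0.6453, so H' = 0.65.

0.65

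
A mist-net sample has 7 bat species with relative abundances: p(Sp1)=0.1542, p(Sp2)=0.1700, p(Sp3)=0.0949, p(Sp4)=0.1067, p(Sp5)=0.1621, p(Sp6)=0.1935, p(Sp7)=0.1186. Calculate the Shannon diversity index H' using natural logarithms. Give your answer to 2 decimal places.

Each pᵢ ln pᵢ term (working shown to 4 dp, full precision carried): 0.1542×(-1.8695)=-0.2883, 0.17×(-1.7720)=-0.3012, 0.0949×(-2.3549)=-0.2235, 0.1067×(-2.2377)=-0.2388, 0.1621×(-1.8195)=-0.2949, 0.1935×(-1.6425)=-0.3178, 0.1186×(-2.1320)=-0.2529.
Sum = -1.9174, so H' = 1.92.

1.92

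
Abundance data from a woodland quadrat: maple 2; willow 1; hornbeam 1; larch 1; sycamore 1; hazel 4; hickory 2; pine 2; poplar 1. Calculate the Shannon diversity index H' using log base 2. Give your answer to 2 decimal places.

Total N = 2+1+1+1+1+4+2+2+1 = 15, so the proportions are 0.1333, 0.0667, 0.0667, 0.0667, 0.0667, 0.2667, 0.1333, 0.1333, 0.0667 (working shown to 4 dp, full precision carried).
Each pᵢ log₂ pᵢ term: 0.1333×(-2.9069)=-0.3876, 0.0667×(-3.9069)=-0.2605, 0.0667×(-3.9069)=-0.2605, 0.0667×(-3.9069)=-0.2605, 0.0667×(-3.9069)=-0.2605, 0.2667×(-1.9069)=-0.5085, 0.1333×(-2.9069)=-0.3876, 0.1333×(-2.9069)=-0.3876, 0.0667×(-3.9069)=-0.2605.
Sum = -2.9736, so H' = 2.97.

2.97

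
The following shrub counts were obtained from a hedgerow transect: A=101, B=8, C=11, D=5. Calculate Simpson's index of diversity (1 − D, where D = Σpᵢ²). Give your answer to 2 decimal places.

0.33

Total N = 101+8+11+5 = 125, so the proportions are 0.808, 0.064, 0.088, 0.04 (working shown to 4 dp, full precision carried).
D = 0.808² + 0.064² + 0.088² + 0.04² = 0.6529 + 0.0041 + 0.0077 + 0.0016 = 0.6663.
So 1 − D = 0.3337, i.e. 0.33 to 2 decimal places.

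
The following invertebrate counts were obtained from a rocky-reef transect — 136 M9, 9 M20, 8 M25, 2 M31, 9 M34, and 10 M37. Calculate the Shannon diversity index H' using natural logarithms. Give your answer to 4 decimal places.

0.8561

Total N = 136+9+8+2+9+10 = 174, so the proportions are 0.781609, 0.051724, 0.045977, 0.011494, 0.051724, 0.057471 (working shown to 6 dp, full precision carried).
Each pᵢ ln pᵢ term: 0.781609×(-0.246400)=-0.192589, 0.051724×(-2.961831)=-0.153198, 0.045977×(-3.079614)=-0.141591, 0.011494×(-4.465908)=-0.051332, 0.051724×(-2.961831)=-0.153198, 0.057471×(-2.856470)=-0.164165.
Sum = -0.856074, so H' = 0.8561.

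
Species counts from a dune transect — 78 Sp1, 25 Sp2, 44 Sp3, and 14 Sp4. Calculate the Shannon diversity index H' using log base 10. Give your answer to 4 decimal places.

Total N = 78+25+44+14 = 161, so the proportions are 0.484472, 0.15528, 0.273292, 0.086957 (working shown to 6 dp, full precision carried).
Each pᵢ log₁₀ pᵢ term: 0.484472×(-0.314731)=-0.152479, 0.15528×(-0.808886)=-0.125603, 0.273292×(-0.563373)=-0.153965, 0.086957×(-1.060698)=-0.092235.
Sum = -0.524282, so H' = 0.5243.

0.5243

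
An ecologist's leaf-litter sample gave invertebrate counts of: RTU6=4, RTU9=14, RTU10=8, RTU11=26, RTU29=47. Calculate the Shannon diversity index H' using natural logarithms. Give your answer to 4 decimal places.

Total N = 4+14+8+26+47 = 99, so the proportions are 0.040404, 0.141414, 0.080808, 0.262626, 0.474747 (working shown to 6 dp, full precision carried).
Each pᵢ ln pᵢ term: 0.040404×(-3.208825)=-0.129650, 0.141414×(-1.956063)=-0.276615, 0.080808×(-2.515678)=-0.203287, 0.262626×(-1.337023)=-0.351137, 0.474747×(-0.744972)=-0.353674.
Sum = -1.314363, so H' = 1.3144.

1.3144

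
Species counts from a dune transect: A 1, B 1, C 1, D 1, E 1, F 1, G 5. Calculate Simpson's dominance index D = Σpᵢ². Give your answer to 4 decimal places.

0.2562

Total N = 1+1+1+1+1+1+5 = 11, so the proportions are 0.090909, 0.090909, 0.090909, 0.090909, 0.090909, 0.090909, 0.454545 (working shown to 6 dp, full precision carried).
D = 0.090909² + 0.090909² + 0.090909² + 0.090909² + 0.090909² + 0.090909² + 0.454545² = 0.008264 + 0.008264 + 0.008264 + 0.008264 + 0.008264 + 0.008264 + 0.206612 = 0.256198.
To 4 decimal places, D = 0.2562.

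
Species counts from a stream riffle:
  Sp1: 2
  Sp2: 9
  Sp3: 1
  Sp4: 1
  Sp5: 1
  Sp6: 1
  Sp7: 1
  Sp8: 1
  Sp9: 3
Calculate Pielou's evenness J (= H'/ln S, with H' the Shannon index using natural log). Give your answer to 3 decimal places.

0.807

Total N = 2+9+1+1+1+1+1+1+3 = 20, so the proportions are 0.1, 0.45, 0.05, 0.05, 0.05, 0.05, 0.05, 0.05, 0.15 (working shown to 5 dp, full precision carried).
H' = −Σ pᵢ ln pᵢ = −((-0.23026) + (-0.35933) + (-0.14979) + (-0.14979) + (-0.14979) + (-0.14979) + (-0.14979) + (-0.14979) + (-0.28457)) = 1.77287.
With S = 9 species, ln S = 2.19722, so J = 1.77287/2.19722 = 0.80687, i.e. 0.807 to 3 decimal places.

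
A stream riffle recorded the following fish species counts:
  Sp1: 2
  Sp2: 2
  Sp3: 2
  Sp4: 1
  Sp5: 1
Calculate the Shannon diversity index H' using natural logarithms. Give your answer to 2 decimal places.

1.56

Total N = 2+2+2+1+1 = 8, so the proportions are 0.25, 0.25, 0.25, 0.125, 0.125 (working shown to 4 dp, full precision carried).
Each pᵢ ln pᵢ term: 0.25×(-1.3863)=-0.3466, 0.25×(-1.3863)=-0.3466, 0.25×(-1.3863)=-0.3466, 0.125×(-2.0794)=-0.2599, 0.125×(-2.0794)=-0.2599.
Sum = -1.5596, so H' = 1.56.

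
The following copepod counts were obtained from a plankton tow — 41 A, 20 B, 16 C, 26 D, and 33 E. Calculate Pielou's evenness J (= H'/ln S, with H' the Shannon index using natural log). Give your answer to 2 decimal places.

0.97

Total N = 41+20+16+26+33 = 136, so the proportions are 0.3015, 0.1471, 0.1176, 0.1912, 0.2426 (working shown to 4 dp, full precision carried).
H' = −Σ pᵢ ln pᵢ = −((-0.3615) + (-0.2819) + (-0.2518) + (-0.3163) + (-0.3436)) = 1.5551.
With S = 5 species, ln S = 1.6094, so J = 1.5551/1.6094 = 0.9662, i.e. 0.97 to 2 decimal places.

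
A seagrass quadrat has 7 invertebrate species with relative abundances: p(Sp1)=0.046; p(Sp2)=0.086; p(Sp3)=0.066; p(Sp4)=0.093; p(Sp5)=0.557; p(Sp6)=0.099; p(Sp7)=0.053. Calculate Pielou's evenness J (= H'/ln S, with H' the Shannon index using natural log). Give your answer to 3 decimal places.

H' = −Σ pᵢ ln pᵢ = −((-0.14164) + (-0.21099) + (-0.17939) + (-0.22089) + (-0.32595) + (-0.22895) + (-0.15569)) = 1.46350 (working shown to 5 dp, full precision carried).
With S = 7 species, ln S = 1.94591, so J = 1.46350/1.94591 = 0.75209, i.e. 0.752 to 3 decimal places.

0.752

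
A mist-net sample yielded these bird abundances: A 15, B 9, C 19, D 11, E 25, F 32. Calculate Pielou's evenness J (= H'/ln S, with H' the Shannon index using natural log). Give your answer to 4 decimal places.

0.9486

Total N = 15+9+19+11+25+32 = 111, so the proportions are 0.135135, 0.081081, 0.171171, 0.099099, 0.225225, 0.288288 (working shown to 6 dp, full precision carried).
H' = −Σ pᵢ ln pᵢ = −((-0.270470) + (-0.203700) + (-0.302133) + (-0.229081) + (-0.335733) + (-0.358571)) = 1.699689.
With S = 6 species, ln S = 1.791759, so J = 1.699689/1.791759 = 0.948614, i.e. 0.9486 to 4 decimal places.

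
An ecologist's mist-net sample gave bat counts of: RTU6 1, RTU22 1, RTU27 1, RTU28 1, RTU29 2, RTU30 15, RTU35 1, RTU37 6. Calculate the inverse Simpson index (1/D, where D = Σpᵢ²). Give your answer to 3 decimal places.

2.904

Total N = 1+1+1+1+2+15+1+6 = 28, so the proportions are 0.035714, 0.035714, 0.035714, 0.035714, 0.071429, 0.535714, 0.035714, 0.214286 (working shown to 6 dp, full precision carried).
D = 0.035714² + 0.035714² + 0.035714² + 0.035714² + 0.071429² + 0.535714² + 0.035714² + 0.214286² = 0.001276 + 0.001276 + 0.001276 + 0.001276 + 0.005102 + 0.286990 + 0.001276 + 0.045918 = 0.344388.
So 1/D = 2.90370, i.e. 2.904 to 3 decimal places.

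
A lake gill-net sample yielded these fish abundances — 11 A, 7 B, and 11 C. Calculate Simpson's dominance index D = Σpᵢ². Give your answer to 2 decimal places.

Total N = 11+7+11 = 29, so the proportions are 0.3793, 0.2414, 0.3793 (working shown to 4 dp, full precision carried).
D = 0.3793² + 0.2414² + 0.3793² = 0.1439 + 0.0583 + 0.1439 = 0.3460.
To 2 decimal places, D = 0.35.

0.35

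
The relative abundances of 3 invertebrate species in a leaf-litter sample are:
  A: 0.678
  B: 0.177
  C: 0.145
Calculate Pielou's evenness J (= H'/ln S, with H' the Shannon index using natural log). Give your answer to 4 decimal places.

H' = −Σ pᵢ ln pᵢ = −((-0.263476) + (-0.306494) + (-0.279998)) = 0.849969 (working shown to 6 dp, full precision carried).
With S = 3 species, ln S = 1.098612, so J = 0.849969/1.098612 = 0.773675, i.e. 0.7737 to 4 decimal places.

0.7737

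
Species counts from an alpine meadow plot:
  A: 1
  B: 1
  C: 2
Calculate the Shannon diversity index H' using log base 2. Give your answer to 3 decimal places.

1.500

Total N = 1+1+2 = 4, so the proportions are 0.25, 0.25, 0.5 (working shown to 5 dp, full precision carried).
Each pᵢ log₂ pᵢ term: 0.25×(-2.00000)=-0.50000, 0.25×(-2.00000)=-0.50000, 0.5×(-1.00000)=-0.50000.
Sum = -1.50000, so H' = 1.500.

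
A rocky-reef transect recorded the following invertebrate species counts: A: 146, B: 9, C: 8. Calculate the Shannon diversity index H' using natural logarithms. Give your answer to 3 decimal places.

Total N = 146+9+8 = 163, so the proportions are 0.89571, 0.05521, 0.04908 (working shown to 5 dp, full precision carried).
Each pᵢ ln pᵢ term: 0.89571×(-0.11014)=-0.09866, 0.05521×(-2.89653)=-0.15993, 0.04908×(-3.01431)=-0.14794.
Sum = -0.40653, so H' = 0.407.

0.407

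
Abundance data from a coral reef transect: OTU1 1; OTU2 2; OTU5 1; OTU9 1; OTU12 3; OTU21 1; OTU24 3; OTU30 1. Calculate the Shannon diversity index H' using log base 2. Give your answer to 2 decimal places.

2.82

Total N = 1+2+1+1+3+1+3+1 = 13, so the proportions are 0.07692, 0.15385, 0.07692, 0.07692, 0.23077, 0.07692, 0.23077, 0.07692 (working shown to 5 dp, full precision carried).
Each pᵢ log₂ pᵢ term: 0.07692×(-3.70044)=-0.28465, 0.15385×(-2.70044)=-0.41545, 0.07692×(-3.70044)=-0.28465, 0.07692×(-3.70044)=-0.28465, 0.23077×(-2.11548)=-0.48819, 0.07692×(-3.70044)=-0.28465, 0.23077×(-2.11548)=-0.48819, 0.07692×(-3.70044)=-0.28465.
Sum = -2.81507, so H' = 2.82.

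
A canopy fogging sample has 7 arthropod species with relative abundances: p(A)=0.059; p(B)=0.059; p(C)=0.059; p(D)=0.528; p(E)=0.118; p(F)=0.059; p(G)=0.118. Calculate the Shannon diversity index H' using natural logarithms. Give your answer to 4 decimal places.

1.5095

Each pᵢ ln pᵢ term (working shown to 6 dp, full precision carried): 0.059×(-2.830218)=-0.166983, 0.059×(-2.830218)=-0.166983, 0.059×(-2.830218)=-0.166983, 0.528×(-0.638659)=-0.337212, 0.118×(-2.137071)=-0.252174, 0.059×(-2.830218)=-0.166983, 0.118×(-2.137071)=-0.252174.
Sum = -1.509492, so H' = 1.5095.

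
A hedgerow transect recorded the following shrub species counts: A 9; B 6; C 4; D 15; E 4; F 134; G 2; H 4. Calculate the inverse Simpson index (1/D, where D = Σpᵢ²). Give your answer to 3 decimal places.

Total N = 9+6+4+15+4+134+2+4 = 178, so the proportions are 0.050562, 0.033708, 0.022472, 0.08427, 0.022472, 0.752809, 0.011236, 0.022472 (working shown to 6 dp, full precision carried).
D = 0.050562² + 0.033708² + 0.022472² + 0.08427² + 0.022472² + 0.752809² + 0.011236² + 0.022472² = 0.002556 + 0.001136 + 0.000505 + 0.007101 + 0.000505 + 0.566721 + 0.000126 + 0.000505 = 0.579157.
So 1/D = 1.72665, i.e. 1.727 to 3 decimal places.

1.727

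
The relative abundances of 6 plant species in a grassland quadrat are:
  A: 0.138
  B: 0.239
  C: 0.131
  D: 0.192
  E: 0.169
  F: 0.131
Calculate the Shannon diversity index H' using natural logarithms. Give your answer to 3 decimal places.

Each pᵢ ln pᵢ term (working shown to 5 dp, full precision carried): 0.138×(-1.98050)=-0.27331, 0.239×(-1.43129)=-0.34208, 0.131×(-2.03256)=-0.26627, 0.192×(-1.65026)=-0.31685, 0.169×(-1.77786)=-0.30046, 0.131×(-2.03256)=-0.26627.
Sum = -1.76523, so H' = 1.765.

1.765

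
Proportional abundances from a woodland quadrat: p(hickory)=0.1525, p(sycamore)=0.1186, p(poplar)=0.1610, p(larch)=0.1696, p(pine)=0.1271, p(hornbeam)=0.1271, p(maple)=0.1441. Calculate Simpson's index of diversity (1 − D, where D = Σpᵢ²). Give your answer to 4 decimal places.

0.8549

D = 0.1525² + 0.1186² + 0.161² + 0.1696² + 0.1271² + 0.1271² + 0.1441² = 0.023256 + 0.014066 + 0.025921 + 0.028764 + 0.016154 + 0.016154 + 0.020765 = 0.145081 (working shown to 6 dp, full precision carried).
So 1 − D = 0.854919, i.e. 0.8549 to 4 decimal places.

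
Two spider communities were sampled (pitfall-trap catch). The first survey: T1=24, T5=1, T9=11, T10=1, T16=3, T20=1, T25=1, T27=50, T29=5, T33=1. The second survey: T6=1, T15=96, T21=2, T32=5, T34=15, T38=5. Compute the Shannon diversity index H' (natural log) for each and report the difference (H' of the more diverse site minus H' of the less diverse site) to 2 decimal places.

The first survey: N=98, proportions 0.2449, 0.0102, 0.1122, 0.0102, 0.0306, 0.0102, 0.0102, 0.5102, 0.051, 0.0102, giving H' = 1.4258 (working shown to 4 dp, full precision carried).
The second survey: N=124, proportions 0.0081, 0.7742, 0.0161, 0.0403, 0.121, 0.0403, giving H' = 0.8180.
Difference = |1.4258 − 0.8180| = 0.6078, i.e. 0.61 to 2 decimal places.

0.61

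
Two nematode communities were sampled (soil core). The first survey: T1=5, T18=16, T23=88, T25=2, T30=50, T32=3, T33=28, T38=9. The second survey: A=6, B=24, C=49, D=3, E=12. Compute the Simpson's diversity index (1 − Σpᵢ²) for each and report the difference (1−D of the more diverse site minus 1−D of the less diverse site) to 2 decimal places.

The first survey: N=201, proportions 0.0249, 0.0796, 0.4378, 0.01, 0.2488, 0.0149, 0.1393, 0.0448, giving 1−D = 0.7178 (working shown to 4 dp, full precision carried).
The second survey: N=94, proportions 0.0638, 0.2553, 0.5213, 0.0319, 0.1277, giving 1−D = 0.6417.
Difference = |0.7178 − 0.6417| = 0.0761, i.e. 0.08 to 2 decimal places.

0.08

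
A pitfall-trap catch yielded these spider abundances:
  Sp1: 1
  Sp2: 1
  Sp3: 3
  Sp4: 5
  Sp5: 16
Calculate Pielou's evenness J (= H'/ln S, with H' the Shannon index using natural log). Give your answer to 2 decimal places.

Total N = 1+1+3+5+16 = 26, so the proportions are 0.0385, 0.0385, 0.1154, 0.1923, 0.6154 (working shown to 4 dp, full precision carried).
H' = −Σ pᵢ ln pᵢ = −((-0.1253) + (-0.1253) + (-0.2492) + (-0.3170) + (-0.2988)) = 1.1156.
With S = 5 species, ln S = 1.6094, so J = 1.1156/1.6094 = 0.6932, i.e. 0.69 to 2 decimal places.

0.69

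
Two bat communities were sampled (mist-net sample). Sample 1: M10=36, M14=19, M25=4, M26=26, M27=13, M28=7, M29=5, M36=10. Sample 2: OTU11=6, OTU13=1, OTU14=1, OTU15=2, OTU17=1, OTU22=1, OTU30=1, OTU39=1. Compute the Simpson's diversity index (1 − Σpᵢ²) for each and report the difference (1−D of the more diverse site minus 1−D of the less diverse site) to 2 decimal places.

Sample 1: N=120, proportions 0.3, 0.15833, 0.03333, 0.21667, 0.10833, 0.05833, 0.04167, 0.08333, giving 1−D = 0.81306 (working shown to 5 dp, full precision carried).
Sample 2: N=14, proportions 0.42857, 0.07143, 0.07143, 0.14286, 0.07143, 0.07143, 0.07143, 0.07143, giving 1−D = 0.76531.
Difference = |0.81306 − 0.76531| = 0.04775, i.e. 0.05 to 2 decimal places.

0.05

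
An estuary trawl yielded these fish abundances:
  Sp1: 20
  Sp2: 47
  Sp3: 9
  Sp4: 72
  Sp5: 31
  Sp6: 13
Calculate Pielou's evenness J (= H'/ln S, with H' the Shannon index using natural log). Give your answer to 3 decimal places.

0.875

Total N = 20+47+9+72+31+13 = 192, so the proportions are 0.10417, 0.24479, 0.04688, 0.375, 0.16146, 0.06771 (working shown to 5 dp, full precision carried).
H' = −Σ pᵢ ln pᵢ = −((-0.23560) + (-0.34451) + (-0.14345) + (-0.36781) + (-0.29442) + (-0.18231)) = 1.56810.
With S = 6 species, ln S = 1.79176, so J = 1.56810/1.79176 = 0.87517, i.e. 0.875 to 3 decimal places.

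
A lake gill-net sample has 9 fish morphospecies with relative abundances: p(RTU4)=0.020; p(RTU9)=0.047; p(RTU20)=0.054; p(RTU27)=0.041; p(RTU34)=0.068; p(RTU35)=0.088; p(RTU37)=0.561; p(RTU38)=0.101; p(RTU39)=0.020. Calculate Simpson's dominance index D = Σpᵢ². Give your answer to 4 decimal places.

0.3449

D = 0.02² + 0.047² + 0.054² + 0.041² + 0.068² + 0.088² + 0.561² + 0.101² + 0.02² = 0.000400 + 0.002209 + 0.002916 + 0.001681 + 0.004624 + 0.007744 + 0.314721 + 0.010201 + 0.000400 = 0.344896 (working shown to 6 dp, full precision carried).
To 4 decimal places, D = 0.3449.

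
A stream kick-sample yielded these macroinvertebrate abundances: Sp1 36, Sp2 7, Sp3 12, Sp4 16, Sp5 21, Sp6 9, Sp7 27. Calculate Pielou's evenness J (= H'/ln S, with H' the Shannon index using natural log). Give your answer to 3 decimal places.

Total N = 36+7+12+16+21+9+27 = 128, so the proportions are 0.28125, 0.05469, 0.09375, 0.125, 0.16406, 0.07031, 0.21094 (working shown to 5 dp, full precision carried).
H' = −Σ pᵢ ln pᵢ = −((-0.35677) + (-0.15893) + (-0.22192) + (-0.25993) + (-0.29654) + (-0.18667) + (-0.32826)) = 1.80902.
With S = 7 species, ln S = 1.94591, so J = 1.80902/1.94591 = 0.92965, i.e. 0.930 to 3 decimal places.

0.930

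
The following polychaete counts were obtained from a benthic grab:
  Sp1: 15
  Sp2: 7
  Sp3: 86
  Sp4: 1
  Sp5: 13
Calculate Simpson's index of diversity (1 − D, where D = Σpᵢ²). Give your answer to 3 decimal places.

Total N = 15+7+86+1+13 = 122, so the proportions are 0.12295, 0.05738, 0.70492, 0.0082, 0.10656 (working shown to 5 dp, full precision carried).
D = 0.12295² + 0.05738² + 0.70492² + 0.0082² + 0.10656² = 0.01512 + 0.00329 + 0.49691 + 0.00007 + 0.01135 = 0.52674.
So 1 − D = 0.47326, i.e. 0.473 to 3 decimal places.

0.473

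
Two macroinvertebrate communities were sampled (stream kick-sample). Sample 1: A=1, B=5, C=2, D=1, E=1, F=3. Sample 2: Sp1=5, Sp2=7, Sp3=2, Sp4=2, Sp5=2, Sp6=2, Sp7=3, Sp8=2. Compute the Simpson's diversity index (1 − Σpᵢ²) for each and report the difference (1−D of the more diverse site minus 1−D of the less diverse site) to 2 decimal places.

0.08

Sample 1: N=13, proportions 0.0769, 0.3846, 0.1538, 0.0769, 0.0769, 0.2308, giving 1−D = 0.7574 (working shown to 4 dp, full precision carried).
Sample 2: N=25, proportions 0.2, 0.28, 0.08, 0.08, 0.08, 0.08, 0.12, 0.08, giving 1−D = 0.8352.
Difference = |0.7574 − 0.8352| = 0.0778, i.e. 0.08 to 2 decimal places.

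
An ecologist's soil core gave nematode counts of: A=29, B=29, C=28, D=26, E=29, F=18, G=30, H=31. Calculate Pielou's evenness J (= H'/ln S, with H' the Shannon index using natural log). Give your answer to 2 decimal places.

Total N = 29+29+28+26+29+18+30+31 = 220, so the proportions are 0.1318, 0.1318, 0.1273, 0.1182, 0.1318, 0.0818, 0.1364, 0.1409 (working shown to 4 dp, full precision carried).
H' = −Σ pᵢ ln pᵢ = −((-0.2671) + (-0.2671) + (-0.2624) + (-0.2524) + (-0.2671) + (-0.2048) + (-0.2717) + (-0.2761)) = 2.0687.
With S = 8 species, ln S = 2.0794, so J = 2.0687/2.0794 = 0.9948, i.e. 0.99 to 2 decimal places.

0.99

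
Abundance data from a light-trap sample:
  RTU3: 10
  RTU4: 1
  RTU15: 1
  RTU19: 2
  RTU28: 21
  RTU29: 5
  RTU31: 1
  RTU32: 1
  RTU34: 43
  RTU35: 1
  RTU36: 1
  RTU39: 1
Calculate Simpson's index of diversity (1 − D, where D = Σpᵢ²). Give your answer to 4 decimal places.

0.6867

Total N = 10+1+1+2+21+5+1+1+43+1+1+1 = 88, so the proportions are 0.113636, 0.011364, 0.011364, 0.022727, 0.238636, 0.056818, 0.011364, 0.011364, 0.488636, 0.011364, 0.011364, 0.011364 (working shown to 6 dp, full precision carried).
D = 0.113636² + 0.011364² + 0.011364² + 0.022727² + 0.238636² + 0.056818² + 0.011364² + 0.011364² + 0.488636² + 0.011364² + 0.011364² + 0.011364² = 0.012913 + 0.000129 + 0.000129 + 0.000517 + 0.056947 + 0.003228 + 0.000129 + 0.000129 + 0.238765 + 0.000129 + 0.000129 + 0.000129 = 0.313275.
So 1 − D = 0.686725, i.e. 0.6867 to 4 decimal places.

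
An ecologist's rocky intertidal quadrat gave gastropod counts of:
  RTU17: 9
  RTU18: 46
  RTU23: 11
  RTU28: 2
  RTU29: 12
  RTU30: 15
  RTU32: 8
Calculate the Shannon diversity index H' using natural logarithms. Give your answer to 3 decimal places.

Total N = 9+46+11+2+12+15+8 = 103, so the proportions are 0.08738, 0.4466, 0.1068, 0.01942, 0.1165, 0.14563, 0.07767 (working shown to 5 dp, full precision carried).
Each pᵢ ln pᵢ term: 0.08738×(-2.43750)=-0.21299, 0.4466×(-0.80609)=-0.36000, 0.1068×(-2.23683)=-0.23889, 0.01942×(-3.94158)=-0.07654, 0.1165×(-2.14982)=-0.25046, 0.14563×(-1.92668)=-0.28058, 0.07767×(-2.55529)=-0.19847.
Sum = -1.61792, so H' = 1.618.

1.618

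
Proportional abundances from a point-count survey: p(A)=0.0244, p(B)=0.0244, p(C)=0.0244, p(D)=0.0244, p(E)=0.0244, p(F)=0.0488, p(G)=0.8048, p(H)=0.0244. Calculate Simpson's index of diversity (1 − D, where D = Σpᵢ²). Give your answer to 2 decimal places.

D = 0.0244² + 0.0244² + 0.0244² + 0.0244² + 0.0244² + 0.0488² + 0.8048² + 0.0244² = 0.0006 + 0.0006 + 0.0006 + 0.0006 + 0.0006 + 0.0024 + 0.6477 + 0.0006 = 0.6537 (working shown to 4 dp, full precision carried).
So 1 − D = 0.3463, i.e. 0.35 to 2 decimal places.

0.35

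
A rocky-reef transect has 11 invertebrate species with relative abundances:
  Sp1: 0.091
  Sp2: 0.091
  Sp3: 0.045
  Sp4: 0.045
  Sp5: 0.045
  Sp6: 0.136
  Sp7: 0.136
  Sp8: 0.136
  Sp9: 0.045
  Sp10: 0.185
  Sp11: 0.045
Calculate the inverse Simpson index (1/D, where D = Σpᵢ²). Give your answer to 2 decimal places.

8.59

D = 0.091² + 0.091² + 0.045² + 0.045² + 0.045² + 0.136² + 0.136² + 0.136² + 0.045² + 0.185² + 0.045² = 0.008281 + 0.008281 + 0.002025 + 0.002025 + 0.002025 + 0.018496 + 0.018496 + 0.018496 + 0.002025 + 0.034225 + 0.002025 = 0.116400 (working shown to 6 dp, full precision carried).
So 1/D = 8.5911, i.e. 8.59 to 2 decimal places.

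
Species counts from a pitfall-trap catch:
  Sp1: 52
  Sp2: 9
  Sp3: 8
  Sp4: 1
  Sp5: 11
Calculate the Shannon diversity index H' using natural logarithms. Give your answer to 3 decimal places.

Total N = 52+9+8+1+11 = 81, so the proportions are 0.64198, 0.11111, 0.09877, 0.01235, 0.1358 (working shown to 5 dp, full precision carried).
Each pᵢ ln pᵢ term: 0.64198×(-0.44321)=-0.28453, 0.11111×(-2.19722)=-0.24414, 0.09877×(-2.31501)=-0.22864, 0.01235×(-4.39445)=-0.05425, 0.1358×(-1.99655)=-0.27114.
Sum = -1.08270, so H' = 1.083.

1.083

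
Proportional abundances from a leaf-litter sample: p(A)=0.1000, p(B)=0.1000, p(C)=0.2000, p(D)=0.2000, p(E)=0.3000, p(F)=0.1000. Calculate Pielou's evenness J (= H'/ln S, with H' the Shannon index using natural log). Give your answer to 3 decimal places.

H' = −Σ pᵢ ln pᵢ = −((-0.23026) + (-0.23026) + (-0.32189) + (-0.32189) + (-0.36119) + (-0.23026)) = 1.69574 (working shown to 5 dp, full precision carried).
With S = 6 species, ln S = 1.79176, so J = 1.69574/1.79176 = 0.94641, i.e. 0.946 to 3 decimal places.

0.946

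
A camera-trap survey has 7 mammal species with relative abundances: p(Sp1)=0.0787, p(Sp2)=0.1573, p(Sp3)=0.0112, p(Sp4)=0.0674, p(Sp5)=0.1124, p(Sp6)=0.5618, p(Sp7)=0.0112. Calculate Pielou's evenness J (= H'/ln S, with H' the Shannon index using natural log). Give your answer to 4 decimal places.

0.6902

H' = −Σ pᵢ ln pᵢ = −((-0.200064) + (-0.290942) + (-0.050309) + (-0.181785) + (-0.245672) + (-0.323939) + (-0.050309)) = 1.343020 (working shown to 6 dp, full precision carried).
With S = 7 species, ln S = 1.945910, so J = 1.343020/1.945910 = 0.690176, i.e. 0.6902 to 4 decimal places.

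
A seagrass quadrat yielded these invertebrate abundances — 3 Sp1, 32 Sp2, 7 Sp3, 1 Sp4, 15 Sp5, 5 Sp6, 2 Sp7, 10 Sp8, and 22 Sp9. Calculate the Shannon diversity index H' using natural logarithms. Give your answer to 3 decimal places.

1.803

Total N = 3+32+7+1+15+5+2+10+22 = 97, so the proportions are 0.03093, 0.3299, 0.07216, 0.01031, 0.15464, 0.05155, 0.02062, 0.10309, 0.2268 (working shown to 5 dp, full precision carried).
Each pᵢ ln pᵢ term: 0.03093×(-3.47610)=-0.10751, 0.3299×(-1.10898)=-0.36585, 0.07216×(-2.62880)=-0.18971, 0.01031×(-4.57471)=-0.04716, 0.15464×(-1.86666)=-0.28866, 0.05155×(-2.96527)=-0.15285, 0.02062×(-3.88156)=-0.08003, 0.10309×(-2.27213)=-0.23424, 0.2268×(-1.48367)=-0.33650.
Sum = -1.80251, so H' = 1.803.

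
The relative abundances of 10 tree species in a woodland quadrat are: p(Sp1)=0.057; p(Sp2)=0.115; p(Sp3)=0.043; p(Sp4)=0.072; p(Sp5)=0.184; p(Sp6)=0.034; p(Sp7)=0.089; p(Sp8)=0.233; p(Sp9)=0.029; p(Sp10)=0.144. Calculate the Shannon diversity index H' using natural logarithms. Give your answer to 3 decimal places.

2.100

Each pᵢ ln pᵢ term (working shown to 5 dp, full precision carried): 0.057×(-2.86470)=-0.16329, 0.115×(-2.16282)=-0.24872, 0.043×(-3.14656)=-0.13530, 0.072×(-2.63109)=-0.18944, 0.184×(-1.69282)=-0.31148, 0.034×(-3.38139)=-0.11497, 0.089×(-2.41912)=-0.21530, 0.233×(-1.45672)=-0.33942, 0.029×(-3.54046)=-0.10267, 0.144×(-1.93794)=-0.27906.
Sum = -2.09965, so H' = 2.100.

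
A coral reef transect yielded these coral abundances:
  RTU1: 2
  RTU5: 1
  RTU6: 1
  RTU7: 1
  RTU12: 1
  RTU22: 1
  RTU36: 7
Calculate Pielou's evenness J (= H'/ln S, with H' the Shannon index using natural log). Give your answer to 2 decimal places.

0.81

Total N = 2+1+1+1+1+1+7 = 14, so the proportions are 0.1429, 0.0714, 0.0714, 0.0714, 0.0714, 0.0714, 0.5 (working shown to 4 dp, full precision carried).
H' = −Σ pᵢ ln pᵢ = −((-0.2780) + (-0.1885) + (-0.1885) + (-0.1885) + (-0.1885) + (-0.1885) + (-0.3466)) = 1.5671.
With S = 7 species, ln S = 1.9459, so J = 1.5671/1.9459 = 0.8053, i.e. 0.81 to 2 decimal places.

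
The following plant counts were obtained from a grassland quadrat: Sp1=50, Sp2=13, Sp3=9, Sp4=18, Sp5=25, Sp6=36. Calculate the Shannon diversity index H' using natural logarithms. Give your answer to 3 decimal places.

Total N = 50+13+9+18+25+36 = 151, so the proportions are 0.33113, 0.08609, 0.0596, 0.11921, 0.16556, 0.23841 (working shown to 5 dp, full precision carried).
Each pᵢ ln pᵢ term: 0.33113×(-1.10526)=-0.36598, 0.08609×(-2.45233)=-0.21113, 0.0596×(-2.82006)=-0.16808, 0.11921×(-2.12691)=-0.25354, 0.16556×(-1.79840)=-0.29775, 0.23841×(-1.43376)=-0.34182.
Sum = -1.63830, so H' = 1.638.

1.638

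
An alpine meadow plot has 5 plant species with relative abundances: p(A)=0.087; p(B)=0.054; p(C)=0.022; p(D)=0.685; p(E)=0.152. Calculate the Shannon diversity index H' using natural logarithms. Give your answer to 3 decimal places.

Each pᵢ ln pᵢ term (working shown to 5 dp, full precision carried): 0.087×(-2.44185)=-0.21244, 0.054×(-2.91877)=-0.15761, 0.022×(-3.81671)=-0.08397, 0.685×(-0.37834)=-0.25916, 0.152×(-1.88387)=-0.28635.
Sum = -0.99953, so H' = 1.000.

1.000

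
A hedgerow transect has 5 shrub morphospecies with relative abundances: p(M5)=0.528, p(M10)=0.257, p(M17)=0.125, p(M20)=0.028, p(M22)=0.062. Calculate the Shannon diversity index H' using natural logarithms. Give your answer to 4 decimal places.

1.2188

Each pᵢ ln pᵢ term (working shown to 6 dp, full precision carried): 0.528×(-0.638659)=-0.337212, 0.257×(-1.358679)=-0.349181, 0.125×(-2.079442)=-0.259930, 0.028×(-3.575551)=-0.100115, 0.062×(-2.780621)=-0.172398.
Sum = -1.218837, so H' = 1.2188.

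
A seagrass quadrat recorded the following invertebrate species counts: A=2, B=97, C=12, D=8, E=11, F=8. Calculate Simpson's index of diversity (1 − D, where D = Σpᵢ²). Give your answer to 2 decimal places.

0.49

Total N = 2+97+12+8+11+8 = 138, so the proportions are 0.01449, 0.7029, 0.08696, 0.05797, 0.07971, 0.05797 (working shown to 5 dp, full precision carried).
D = 0.01449² + 0.7029² + 0.08696² + 0.05797² + 0.07971² + 0.05797² = 0.00021 + 0.49407 + 0.00756 + 0.00336 + 0.00635 + 0.00336 = 0.51491.
So 1 − D = 0.48509, i.e. 0.49 to 2 decimal places.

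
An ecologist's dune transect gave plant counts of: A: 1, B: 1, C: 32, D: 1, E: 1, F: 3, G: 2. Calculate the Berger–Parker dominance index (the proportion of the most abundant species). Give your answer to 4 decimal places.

0.7805

Total N = 1+1+32+1+1+3+2 = 41, so the proportions are 0.02439, 0.02439, 0.780488, 0.02439, 0.02439, 0.073171, 0.04878 (working shown to 6 dp, full precision carried).
The largest proportion is 0.780488, i.e. d = 0.7805 to 4 decimal places.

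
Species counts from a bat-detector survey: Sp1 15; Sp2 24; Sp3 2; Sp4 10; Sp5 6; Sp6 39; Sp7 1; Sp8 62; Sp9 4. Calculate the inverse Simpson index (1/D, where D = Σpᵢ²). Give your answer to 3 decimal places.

4.202

Total N = 15+24+2+10+6+39+1+62+4 = 163, so the proportions are 0.0920245, 0.1472393, 0.0122699, 0.0613497, 0.0368098, 0.2392638, 0.006135, 0.3803681, 0.0245399 (working shown to 7 dp, full precision carried).
D = 0.0920245² + 0.1472393² + 0.0122699² + 0.0613497² + 0.0368098² + 0.2392638² + 0.006135² + 0.3803681² + 0.0245399² = 0.0084685 + 0.0216794 + 0.0001506 + 0.0037638 + 0.0013550 + 0.0572472 + 0.0000376 + 0.1446799 + 0.0006022 = 0.2379841.
So 1/D = 4.20196, i.e. 4.202 to 3 decimal places.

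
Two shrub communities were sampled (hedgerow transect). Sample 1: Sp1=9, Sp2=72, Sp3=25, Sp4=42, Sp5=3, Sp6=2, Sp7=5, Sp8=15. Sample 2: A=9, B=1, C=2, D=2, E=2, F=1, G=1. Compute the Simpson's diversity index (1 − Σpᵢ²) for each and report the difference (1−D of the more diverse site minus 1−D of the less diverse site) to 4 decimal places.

Sample 1: N=173, proportions 0.052023, 0.416185, 0.144509, 0.242775, 0.017341, 0.011561, 0.028902, 0.086705, giving 1−D = 0.735474 (working shown to 6 dp, full precision carried).
Sample 2: N=18, proportions 0.5, 0.055556, 0.111111, 0.111111, 0.111111, 0.055556, 0.055556, giving 1−D = 0.703704.
Difference = |0.735474 − 0.703704| = 0.031770, i.e. 0.0318 to 4 decimal places.

0.0318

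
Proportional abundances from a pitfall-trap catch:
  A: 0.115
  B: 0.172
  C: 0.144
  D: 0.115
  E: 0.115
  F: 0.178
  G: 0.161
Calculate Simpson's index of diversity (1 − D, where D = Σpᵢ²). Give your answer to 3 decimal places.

0.852

D = 0.115² + 0.172² + 0.144² + 0.115² + 0.115² + 0.178² + 0.161² = 0.01323 + 0.02958 + 0.02074 + 0.01323 + 0.01323 + 0.03168 + 0.02592 = 0.14760 (working shown to 5 dp, full precision carried).
So 1 − D = 0.85240, i.e. 0.852 to 3 decimal places.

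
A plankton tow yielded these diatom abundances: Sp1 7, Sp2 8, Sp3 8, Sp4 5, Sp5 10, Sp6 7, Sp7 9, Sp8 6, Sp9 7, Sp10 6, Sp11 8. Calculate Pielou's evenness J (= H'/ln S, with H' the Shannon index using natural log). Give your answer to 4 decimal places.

Total N = 7+8+8+5+10+7+9+6+7+6+8 = 81, so the proportions are 0.08642, 0.098765, 0.098765, 0.061728, 0.123457, 0.08642, 0.111111, 0.074074, 0.08642, 0.074074, 0.098765 (working shown to 6 dp, full precision carried).
H' = −Σ pᵢ ln pᵢ = −((-0.211602) + (-0.228643) + (-0.228643) + (-0.171914) + (-0.258255) + (-0.211602) + (-0.244136) + (-0.192792) + (-0.211602) + (-0.192792) + (-0.228643)) = 2.380623.
With S = 11 species, ln S = 2.397895, so J = 2.380623/2.397895 = 0.992797, i.e. 0.9928 to 4 decimal places.

0.9928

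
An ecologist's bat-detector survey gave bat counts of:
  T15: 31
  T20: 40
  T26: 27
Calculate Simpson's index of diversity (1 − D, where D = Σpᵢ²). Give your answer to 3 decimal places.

0.657

Total N = 31+40+27 = 98, so the proportions are 0.31633, 0.40816, 0.27551 (working shown to 5 dp, full precision carried).
D = 0.31633² + 0.40816² + 0.27551² = 0.10006 + 0.16660 + 0.07591 = 0.34257.
So 1 − D = 0.65743, i.e. 0.657 to 3 decimal places.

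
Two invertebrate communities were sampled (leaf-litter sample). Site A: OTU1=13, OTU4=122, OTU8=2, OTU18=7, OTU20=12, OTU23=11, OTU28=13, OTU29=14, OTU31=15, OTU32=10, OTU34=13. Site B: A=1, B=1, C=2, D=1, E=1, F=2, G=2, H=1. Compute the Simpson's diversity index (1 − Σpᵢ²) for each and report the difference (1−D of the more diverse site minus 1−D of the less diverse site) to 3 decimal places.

0.161

Site A: N=232, proportions 0.05603, 0.52586, 0.00862, 0.03017, 0.05172, 0.04741, 0.05603, 0.06034, 0.06466, 0.0431, 0.05603, giving 1−D = 0.69846 (working shown to 5 dp, full precision carried).
Site B: N=11, proportions 0.09091, 0.09091, 0.18182, 0.09091, 0.09091, 0.18182, 0.18182, 0.09091, giving 1−D = 0.85950.
Difference = |0.69846 − 0.85950| = 0.16104, i.e. 0.161 to 3 decimal places.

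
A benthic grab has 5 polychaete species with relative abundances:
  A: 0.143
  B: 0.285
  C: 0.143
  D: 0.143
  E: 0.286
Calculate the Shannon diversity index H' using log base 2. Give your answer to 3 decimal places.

Each pᵢ log₂ pᵢ term (working shown to 5 dp, full precision carried): 0.143×(-2.80591)=-0.40125, 0.285×(-1.81097)=-0.51613, 0.143×(-2.80591)=-0.40125, 0.143×(-2.80591)=-0.40125, 0.286×(-1.80591)=-0.51649.
Sum = -2.23635, so H' = 2.236.

2.236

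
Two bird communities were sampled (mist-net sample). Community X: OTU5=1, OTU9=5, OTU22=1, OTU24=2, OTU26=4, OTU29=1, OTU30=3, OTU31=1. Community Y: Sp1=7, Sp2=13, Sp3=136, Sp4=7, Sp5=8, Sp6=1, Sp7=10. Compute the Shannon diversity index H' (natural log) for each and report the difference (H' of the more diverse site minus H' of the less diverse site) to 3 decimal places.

0.893

Community X: N=18, proportions 0.055556, 0.277778, 0.055556, 0.111111, 0.222222, 0.055556, 0.166667, 0.055556, giving H' = 1.875122 (working shown to 6 dp, full precision carried).
Community Y: N=182, proportions 0.038462, 0.071429, 0.747253, 0.038462, 0.043956, 0.005495, 0.054945, giving H' = 0.982196.
Difference = |1.875122 − 0.982196| = 0.892926, i.e. 0.893 to 3 decimal places.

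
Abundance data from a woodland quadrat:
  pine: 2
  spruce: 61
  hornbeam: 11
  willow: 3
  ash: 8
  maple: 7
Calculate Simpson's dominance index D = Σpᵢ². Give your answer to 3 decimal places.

Total N = 2+61+11+3+8+7 = 92, so the proportions are 0.02174, 0.66304, 0.11957, 0.03261, 0.08696, 0.07609 (working shown to 5 dp, full precision carried).
D = 0.02174² + 0.66304² + 0.11957² + 0.03261² + 0.08696² + 0.07609² = 0.00047 + 0.43963 + 0.01430 + 0.00106 + 0.00756 + 0.00579 = 0.46881.
To 3 decimal places, D = 0.469.

0.469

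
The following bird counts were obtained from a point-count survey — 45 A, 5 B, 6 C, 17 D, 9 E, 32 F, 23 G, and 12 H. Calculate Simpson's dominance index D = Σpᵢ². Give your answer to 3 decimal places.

0.187

Total N = 45+5+6+17+9+32+23+12 = 149, so the proportions are 0.30201, 0.03356, 0.04027, 0.11409, 0.0604, 0.21477, 0.15436, 0.08054 (working shown to 5 dp, full precision carried).
D = 0.30201² + 0.03356² + 0.04027² + 0.11409² + 0.0604² + 0.21477² + 0.15436² + 0.08054² = 0.09121 + 0.00113 + 0.00162 + 0.01302 + 0.00365 + 0.04612 + 0.02383 + 0.00649 = 0.18706.
To 3 decimal places, D = 0.187.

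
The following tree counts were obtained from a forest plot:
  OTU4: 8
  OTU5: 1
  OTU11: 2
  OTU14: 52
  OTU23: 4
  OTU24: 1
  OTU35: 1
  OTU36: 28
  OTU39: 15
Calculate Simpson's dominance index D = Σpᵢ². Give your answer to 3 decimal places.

Total N = 8+1+2+52+4+1+1+28+15 = 112, so the proportions are 0.07143, 0.00893, 0.01786, 0.46429, 0.03571, 0.00893, 0.00893, 0.25, 0.13393 (working shown to 5 dp, full precision carried).
D = 0.07143² + 0.00893² + 0.01786² + 0.46429² + 0.03571² + 0.00893² + 0.00893² + 0.25² + 0.13393² = 0.00510 + 0.00008 + 0.00032 + 0.21556 + 0.00128 + 0.00008 + 0.00008 + 0.06250 + 0.01794 = 0.30293.
To 3 decimal places, D = 0.303.

0.303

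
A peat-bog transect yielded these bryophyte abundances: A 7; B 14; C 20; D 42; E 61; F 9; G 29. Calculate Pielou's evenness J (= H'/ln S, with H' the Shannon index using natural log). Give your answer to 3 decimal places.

0.879

Total N = 7+14+20+42+61+9+29 = 182, so the proportions are 0.03846, 0.07692, 0.10989, 0.23077, 0.33516, 0.04945, 0.15934 (working shown to 5 dp, full precision carried).
H' = −Σ pᵢ ln pᵢ = −((-0.12531) + (-0.19730) + (-0.24267) + (-0.33839) + (-0.36638) + (-0.14869) + (-0.29266)) = 1.71140.
With S = 7 species, ln S = 1.94591, so J = 1.71140/1.94591 = 0.87948, i.e. 0.879 to 3 decimal places.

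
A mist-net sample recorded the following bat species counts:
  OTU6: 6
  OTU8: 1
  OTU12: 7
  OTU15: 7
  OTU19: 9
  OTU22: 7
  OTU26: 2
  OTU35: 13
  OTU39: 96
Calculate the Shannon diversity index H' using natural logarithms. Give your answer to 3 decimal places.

1.320

Total N = 6+1+7+7+9+7+2+13+96 = 148, so the proportions are 0.04054, 0.00676, 0.0473, 0.0473, 0.06081, 0.0473, 0.01351, 0.08784, 0.64865 (working shown to 5 dp, full precision carried).
Each pᵢ ln pᵢ term: 0.04054×(-3.20545)=-0.12995, 0.00676×(-4.99721)=-0.03376, 0.0473×(-3.05130)=-0.14432, 0.0473×(-3.05130)=-0.14432, 0.06081×(-2.79999)=-0.17027, 0.0473×(-3.05130)=-0.14432, 0.01351×(-4.30407)=-0.05816, 0.08784×(-2.43226)=-0.21364, 0.64865×(-0.43286)=-0.28078.
Sum = -1.31952, so H' = 1.320.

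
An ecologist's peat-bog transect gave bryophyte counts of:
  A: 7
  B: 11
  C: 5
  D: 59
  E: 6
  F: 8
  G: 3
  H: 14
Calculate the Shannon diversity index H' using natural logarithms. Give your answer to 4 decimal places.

1.5747

Total N = 7+11+5+59+6+8+3+14 = 113, so the proportions are 0.061947, 0.097345, 0.044248, 0.522124, 0.053097, 0.070796, 0.026549, 0.123894 (working shown to 6 dp, full precision carried).
Each pᵢ ln pᵢ term: 0.061947×(-2.781478)=-0.172304, 0.097345×(-2.329493)=-0.226765, 0.044248×(-3.117950)=-0.137962, 0.522124×(-0.649850)=-0.339302, 0.053097×(-2.935628)=-0.155874, 0.070796×(-2.647946)=-0.187465, 0.026549×(-3.628776)=-0.096339, 0.123894×(-2.088330)=-0.258731.
Sum = -1.574743, so H' = 1.5747.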